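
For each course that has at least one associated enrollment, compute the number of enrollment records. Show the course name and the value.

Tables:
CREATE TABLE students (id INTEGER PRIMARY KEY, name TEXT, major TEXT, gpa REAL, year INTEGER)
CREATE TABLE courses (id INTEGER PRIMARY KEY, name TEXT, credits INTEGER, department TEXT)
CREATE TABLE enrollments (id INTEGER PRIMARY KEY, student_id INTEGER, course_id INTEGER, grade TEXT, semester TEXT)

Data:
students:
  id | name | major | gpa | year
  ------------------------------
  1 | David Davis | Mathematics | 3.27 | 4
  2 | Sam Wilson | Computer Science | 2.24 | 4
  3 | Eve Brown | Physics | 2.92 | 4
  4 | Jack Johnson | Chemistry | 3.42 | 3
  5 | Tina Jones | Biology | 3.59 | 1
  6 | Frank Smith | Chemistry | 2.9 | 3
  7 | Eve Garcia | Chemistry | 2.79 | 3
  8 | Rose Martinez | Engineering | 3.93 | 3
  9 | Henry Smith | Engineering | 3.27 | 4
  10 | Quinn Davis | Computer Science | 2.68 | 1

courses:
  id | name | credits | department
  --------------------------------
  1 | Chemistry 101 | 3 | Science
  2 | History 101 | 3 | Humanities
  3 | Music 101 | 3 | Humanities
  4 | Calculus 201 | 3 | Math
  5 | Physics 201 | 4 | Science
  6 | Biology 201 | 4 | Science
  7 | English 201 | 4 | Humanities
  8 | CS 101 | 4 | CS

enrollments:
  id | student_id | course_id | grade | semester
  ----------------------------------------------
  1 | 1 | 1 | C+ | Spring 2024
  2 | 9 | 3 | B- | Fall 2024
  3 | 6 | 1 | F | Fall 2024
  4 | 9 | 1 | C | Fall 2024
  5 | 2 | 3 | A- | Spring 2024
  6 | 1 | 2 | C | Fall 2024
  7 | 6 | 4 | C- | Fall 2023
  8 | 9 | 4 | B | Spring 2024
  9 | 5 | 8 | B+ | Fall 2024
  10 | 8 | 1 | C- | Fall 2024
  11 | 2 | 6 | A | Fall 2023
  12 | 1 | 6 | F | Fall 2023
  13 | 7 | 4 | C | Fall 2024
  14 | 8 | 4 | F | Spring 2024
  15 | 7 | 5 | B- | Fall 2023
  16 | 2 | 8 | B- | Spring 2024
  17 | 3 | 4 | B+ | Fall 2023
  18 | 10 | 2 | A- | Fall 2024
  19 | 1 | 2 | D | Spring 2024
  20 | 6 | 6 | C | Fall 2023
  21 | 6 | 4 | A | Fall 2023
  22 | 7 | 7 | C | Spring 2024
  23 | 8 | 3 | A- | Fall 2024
SELECT p.name, COUNT(*) AS n FROM enrollments c JOIN courses p ON c.course_id = p.id GROUP BY p.id, p.name

Execution result:
name | n
Chemistry 101 | 4
History 101 | 3
Music 101 | 3
Calculus 201 | 6
Physics 201 | 1
Biology 201 | 3
English 201 | 1
CS 101 | 2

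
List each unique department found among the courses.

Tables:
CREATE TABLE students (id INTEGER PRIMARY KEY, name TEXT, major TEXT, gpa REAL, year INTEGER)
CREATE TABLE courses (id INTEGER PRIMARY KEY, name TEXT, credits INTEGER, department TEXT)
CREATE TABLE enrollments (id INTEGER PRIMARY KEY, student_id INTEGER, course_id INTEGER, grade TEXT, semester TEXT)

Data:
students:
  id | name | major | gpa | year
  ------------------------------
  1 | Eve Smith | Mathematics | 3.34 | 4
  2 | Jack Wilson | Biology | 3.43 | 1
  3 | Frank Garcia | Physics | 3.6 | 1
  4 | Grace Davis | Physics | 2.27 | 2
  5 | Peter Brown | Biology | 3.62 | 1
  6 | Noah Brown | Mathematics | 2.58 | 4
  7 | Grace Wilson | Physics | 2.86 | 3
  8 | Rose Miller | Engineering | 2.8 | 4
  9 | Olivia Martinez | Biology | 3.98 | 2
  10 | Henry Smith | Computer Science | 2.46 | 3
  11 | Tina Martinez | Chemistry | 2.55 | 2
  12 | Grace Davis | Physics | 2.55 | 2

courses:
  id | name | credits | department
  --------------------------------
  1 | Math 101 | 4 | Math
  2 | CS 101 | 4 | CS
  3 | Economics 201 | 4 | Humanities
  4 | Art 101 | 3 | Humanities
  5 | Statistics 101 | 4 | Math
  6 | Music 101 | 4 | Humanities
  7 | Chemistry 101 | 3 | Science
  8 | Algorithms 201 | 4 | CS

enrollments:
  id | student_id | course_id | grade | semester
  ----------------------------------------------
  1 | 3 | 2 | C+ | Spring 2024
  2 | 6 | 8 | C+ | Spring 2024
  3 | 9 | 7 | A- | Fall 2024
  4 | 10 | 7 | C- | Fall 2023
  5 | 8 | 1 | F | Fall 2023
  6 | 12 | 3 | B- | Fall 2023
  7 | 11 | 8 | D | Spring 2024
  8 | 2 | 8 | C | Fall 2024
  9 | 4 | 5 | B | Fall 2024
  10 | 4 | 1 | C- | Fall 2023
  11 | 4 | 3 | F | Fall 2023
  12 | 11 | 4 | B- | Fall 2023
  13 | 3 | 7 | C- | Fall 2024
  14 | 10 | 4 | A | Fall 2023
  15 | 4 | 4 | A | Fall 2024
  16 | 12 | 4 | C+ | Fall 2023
SELECT DISTINCT department FROM courses

Execution result:
department
Math
CS
Humanities
Science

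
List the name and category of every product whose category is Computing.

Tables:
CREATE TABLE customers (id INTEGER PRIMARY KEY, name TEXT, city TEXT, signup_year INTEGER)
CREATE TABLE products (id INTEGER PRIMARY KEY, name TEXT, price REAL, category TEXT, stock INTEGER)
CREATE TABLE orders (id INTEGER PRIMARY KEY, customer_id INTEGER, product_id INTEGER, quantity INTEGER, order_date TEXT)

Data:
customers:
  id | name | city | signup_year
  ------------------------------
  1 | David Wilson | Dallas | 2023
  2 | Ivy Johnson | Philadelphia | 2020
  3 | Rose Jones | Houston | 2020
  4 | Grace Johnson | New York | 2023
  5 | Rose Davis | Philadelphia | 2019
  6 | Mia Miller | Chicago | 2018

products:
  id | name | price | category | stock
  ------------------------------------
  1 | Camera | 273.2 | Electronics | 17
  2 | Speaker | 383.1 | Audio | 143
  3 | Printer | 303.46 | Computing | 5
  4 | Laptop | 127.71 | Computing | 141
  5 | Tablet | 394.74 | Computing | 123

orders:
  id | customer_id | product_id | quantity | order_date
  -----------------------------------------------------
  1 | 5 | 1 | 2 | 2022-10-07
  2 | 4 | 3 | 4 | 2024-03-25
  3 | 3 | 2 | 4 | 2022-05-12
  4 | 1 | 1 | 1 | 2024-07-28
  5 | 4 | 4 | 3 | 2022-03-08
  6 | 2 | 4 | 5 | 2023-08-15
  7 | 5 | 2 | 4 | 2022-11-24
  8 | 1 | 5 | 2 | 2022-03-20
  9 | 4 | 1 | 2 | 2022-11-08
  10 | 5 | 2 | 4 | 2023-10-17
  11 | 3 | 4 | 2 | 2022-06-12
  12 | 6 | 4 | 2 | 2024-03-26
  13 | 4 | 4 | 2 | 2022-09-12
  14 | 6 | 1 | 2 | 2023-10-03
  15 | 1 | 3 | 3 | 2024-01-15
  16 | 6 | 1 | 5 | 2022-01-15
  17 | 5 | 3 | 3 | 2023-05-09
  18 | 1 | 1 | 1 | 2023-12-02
SELECT name, category FROM products WHERE category = 'Computing'

Execution result:
name | category
Printer | Computing
Laptop | Computing
Tablet | Computing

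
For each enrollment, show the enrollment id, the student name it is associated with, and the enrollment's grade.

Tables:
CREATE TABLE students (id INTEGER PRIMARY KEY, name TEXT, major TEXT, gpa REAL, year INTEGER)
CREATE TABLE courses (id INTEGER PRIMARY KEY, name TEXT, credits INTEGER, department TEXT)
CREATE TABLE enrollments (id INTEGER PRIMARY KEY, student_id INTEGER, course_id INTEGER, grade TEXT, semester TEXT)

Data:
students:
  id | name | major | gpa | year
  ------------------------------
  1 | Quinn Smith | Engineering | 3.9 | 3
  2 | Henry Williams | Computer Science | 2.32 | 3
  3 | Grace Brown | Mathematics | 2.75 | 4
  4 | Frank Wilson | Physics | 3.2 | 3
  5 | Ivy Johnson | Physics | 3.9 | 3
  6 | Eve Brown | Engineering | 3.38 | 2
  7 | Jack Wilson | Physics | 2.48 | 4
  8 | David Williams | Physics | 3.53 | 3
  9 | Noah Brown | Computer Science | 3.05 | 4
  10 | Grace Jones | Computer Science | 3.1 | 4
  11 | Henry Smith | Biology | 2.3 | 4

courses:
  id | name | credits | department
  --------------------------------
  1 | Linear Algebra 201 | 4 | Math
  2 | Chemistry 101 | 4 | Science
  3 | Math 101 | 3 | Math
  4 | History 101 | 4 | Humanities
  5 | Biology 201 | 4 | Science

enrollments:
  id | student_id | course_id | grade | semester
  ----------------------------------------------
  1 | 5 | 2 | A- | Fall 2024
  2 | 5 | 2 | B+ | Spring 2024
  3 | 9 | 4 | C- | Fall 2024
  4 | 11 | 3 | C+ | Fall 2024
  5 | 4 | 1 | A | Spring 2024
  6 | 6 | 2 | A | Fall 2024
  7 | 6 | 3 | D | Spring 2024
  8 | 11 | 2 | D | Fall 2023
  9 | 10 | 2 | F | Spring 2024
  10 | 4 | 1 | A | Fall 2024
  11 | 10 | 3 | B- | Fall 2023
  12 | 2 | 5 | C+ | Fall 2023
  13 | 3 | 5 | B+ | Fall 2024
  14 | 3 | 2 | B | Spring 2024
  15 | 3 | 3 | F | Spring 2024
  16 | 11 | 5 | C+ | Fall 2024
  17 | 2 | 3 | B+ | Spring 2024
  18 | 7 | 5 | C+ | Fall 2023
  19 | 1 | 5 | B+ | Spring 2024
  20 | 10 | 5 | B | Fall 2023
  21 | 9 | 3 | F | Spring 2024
SELECT c.id, p.name AS student, c.grade FROM enrollments c JOIN students p ON c.student_id = p.id

Execution result:
id | student | grade
1 | Ivy Johnson | A-
2 | Ivy Johnson | B+
3 | Noah Brown | C-
4 | Henry Smith | C+
5 | Frank Wilson | A
6 | Eve Brown | A
7 | Eve Brown | D
8 | Henry Smith | D
9 | Grace Jones | F
10 | Frank Wilson | A
11 | Grace Jones | B-
12 | Henry Williams | C+
13 | Grace Brown | B+
14 | Grace Brown | B
15 | Grace Brown | F
16 | Henry Smith | C+
17 | Henry Williams | B+
18 | Jack Wilson | C+
19 | Quinn Smith | B+
20 | Grace Jones | B
21 | Noah Brown | F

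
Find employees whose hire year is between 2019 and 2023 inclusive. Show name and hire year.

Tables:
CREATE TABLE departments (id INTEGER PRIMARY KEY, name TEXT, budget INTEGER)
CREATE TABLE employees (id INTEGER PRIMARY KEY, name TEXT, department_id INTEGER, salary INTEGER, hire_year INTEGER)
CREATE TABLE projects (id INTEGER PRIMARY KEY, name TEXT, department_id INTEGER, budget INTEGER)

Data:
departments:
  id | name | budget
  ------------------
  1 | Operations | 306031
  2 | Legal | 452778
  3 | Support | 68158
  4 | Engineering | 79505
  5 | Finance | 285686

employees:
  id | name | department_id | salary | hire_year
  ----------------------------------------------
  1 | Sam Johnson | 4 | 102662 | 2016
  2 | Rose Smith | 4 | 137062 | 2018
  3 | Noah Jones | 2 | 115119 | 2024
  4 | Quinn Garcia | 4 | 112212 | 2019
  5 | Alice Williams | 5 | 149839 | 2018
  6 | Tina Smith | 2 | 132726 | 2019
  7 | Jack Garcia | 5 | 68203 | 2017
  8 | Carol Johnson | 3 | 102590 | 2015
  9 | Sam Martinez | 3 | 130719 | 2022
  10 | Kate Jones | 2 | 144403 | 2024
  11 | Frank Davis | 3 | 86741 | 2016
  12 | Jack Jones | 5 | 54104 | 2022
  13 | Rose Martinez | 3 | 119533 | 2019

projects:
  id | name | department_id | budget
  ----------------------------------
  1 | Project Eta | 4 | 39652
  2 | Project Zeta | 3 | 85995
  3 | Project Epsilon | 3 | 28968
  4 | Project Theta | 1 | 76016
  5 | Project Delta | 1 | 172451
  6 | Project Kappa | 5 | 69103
SELECT name, hire_year FROM employees WHERE hire_year BETWEEN 2019 AND 2023

Execution result:
name | hire_year
Quinn Garcia | 2019
Tina Smith | 2019
Sam Martinez | 2022
Jack Jones | 2022
Rose Martinez | 2019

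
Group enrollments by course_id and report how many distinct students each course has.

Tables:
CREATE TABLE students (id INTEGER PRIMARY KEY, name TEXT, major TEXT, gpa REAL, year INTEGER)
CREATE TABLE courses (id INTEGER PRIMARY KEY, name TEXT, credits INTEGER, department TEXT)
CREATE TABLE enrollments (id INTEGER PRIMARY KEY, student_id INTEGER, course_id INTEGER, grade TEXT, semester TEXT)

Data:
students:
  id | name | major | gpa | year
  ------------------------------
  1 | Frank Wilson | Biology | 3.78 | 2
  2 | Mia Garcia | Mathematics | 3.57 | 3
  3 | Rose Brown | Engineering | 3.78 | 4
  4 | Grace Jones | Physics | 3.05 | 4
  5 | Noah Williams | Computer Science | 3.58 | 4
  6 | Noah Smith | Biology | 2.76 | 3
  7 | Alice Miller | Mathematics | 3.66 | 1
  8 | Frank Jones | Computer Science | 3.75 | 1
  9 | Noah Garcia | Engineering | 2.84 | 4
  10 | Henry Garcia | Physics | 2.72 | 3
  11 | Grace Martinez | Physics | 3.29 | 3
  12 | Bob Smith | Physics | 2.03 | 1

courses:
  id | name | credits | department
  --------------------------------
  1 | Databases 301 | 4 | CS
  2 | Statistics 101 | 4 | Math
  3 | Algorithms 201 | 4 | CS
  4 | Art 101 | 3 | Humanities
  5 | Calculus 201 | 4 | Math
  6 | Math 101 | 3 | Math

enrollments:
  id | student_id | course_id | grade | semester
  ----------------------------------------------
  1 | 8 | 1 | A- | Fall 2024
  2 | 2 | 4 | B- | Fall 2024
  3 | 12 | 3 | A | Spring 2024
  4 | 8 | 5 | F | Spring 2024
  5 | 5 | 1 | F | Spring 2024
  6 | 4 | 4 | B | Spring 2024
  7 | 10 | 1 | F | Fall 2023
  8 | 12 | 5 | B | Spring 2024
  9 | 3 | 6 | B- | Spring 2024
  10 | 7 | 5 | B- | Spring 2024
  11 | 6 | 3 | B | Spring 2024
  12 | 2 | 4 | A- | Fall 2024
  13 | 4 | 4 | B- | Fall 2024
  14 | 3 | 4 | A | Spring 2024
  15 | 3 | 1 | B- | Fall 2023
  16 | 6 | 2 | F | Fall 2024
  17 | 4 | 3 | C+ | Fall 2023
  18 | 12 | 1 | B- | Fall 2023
SELECT course_id, COUNT(DISTINCT student_id) AS distinct_student_count FROM enrollments GROUP BY course_id

Execution result:
course_id | distinct_student_count
1 | 5
2 | 1
3 | 3
4 | 3
5 | 3
6 | 1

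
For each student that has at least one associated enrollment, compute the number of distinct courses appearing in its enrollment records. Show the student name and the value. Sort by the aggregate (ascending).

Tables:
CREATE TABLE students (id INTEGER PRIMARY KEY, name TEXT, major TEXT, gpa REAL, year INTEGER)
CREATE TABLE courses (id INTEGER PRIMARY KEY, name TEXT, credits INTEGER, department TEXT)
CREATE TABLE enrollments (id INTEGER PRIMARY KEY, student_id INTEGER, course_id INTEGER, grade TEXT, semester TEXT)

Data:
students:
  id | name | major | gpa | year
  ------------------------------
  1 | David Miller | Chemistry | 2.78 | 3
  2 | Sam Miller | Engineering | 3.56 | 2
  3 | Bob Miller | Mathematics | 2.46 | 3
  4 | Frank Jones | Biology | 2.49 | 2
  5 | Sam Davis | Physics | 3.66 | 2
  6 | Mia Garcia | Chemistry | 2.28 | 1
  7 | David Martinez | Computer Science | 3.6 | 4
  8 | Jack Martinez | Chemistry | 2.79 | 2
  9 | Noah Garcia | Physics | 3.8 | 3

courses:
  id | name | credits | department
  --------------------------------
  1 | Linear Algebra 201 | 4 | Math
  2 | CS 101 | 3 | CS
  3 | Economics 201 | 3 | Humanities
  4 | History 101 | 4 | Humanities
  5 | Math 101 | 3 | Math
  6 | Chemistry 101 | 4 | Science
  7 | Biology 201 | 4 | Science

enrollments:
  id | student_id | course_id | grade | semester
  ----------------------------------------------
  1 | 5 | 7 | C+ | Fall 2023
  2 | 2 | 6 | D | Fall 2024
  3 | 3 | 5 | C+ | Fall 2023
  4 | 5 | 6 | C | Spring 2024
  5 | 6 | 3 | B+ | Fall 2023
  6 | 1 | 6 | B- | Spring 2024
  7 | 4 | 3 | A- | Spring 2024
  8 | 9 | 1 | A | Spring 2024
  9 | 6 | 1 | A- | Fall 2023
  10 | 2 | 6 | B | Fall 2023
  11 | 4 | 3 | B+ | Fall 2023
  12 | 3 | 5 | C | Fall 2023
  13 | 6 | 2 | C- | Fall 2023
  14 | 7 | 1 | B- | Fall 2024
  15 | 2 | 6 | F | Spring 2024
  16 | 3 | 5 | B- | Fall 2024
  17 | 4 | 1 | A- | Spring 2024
SELECT p.name, COUNT(DISTINCT c.course_id) AS distinct_course_count FROM enrollments c JOIN students p ON c.student_id = p.id GROUP BY p.id, p.name ORDER BY distinct_course_count ASC

Execution result:
name | distinct_course_count
David Miller | 1
Sam Miller | 1
Bob Miller | 1
David Martinez | 1
Noah Garcia | 1
Frank Jones | 2
Sam Davis | 2
Mia Garcia | 3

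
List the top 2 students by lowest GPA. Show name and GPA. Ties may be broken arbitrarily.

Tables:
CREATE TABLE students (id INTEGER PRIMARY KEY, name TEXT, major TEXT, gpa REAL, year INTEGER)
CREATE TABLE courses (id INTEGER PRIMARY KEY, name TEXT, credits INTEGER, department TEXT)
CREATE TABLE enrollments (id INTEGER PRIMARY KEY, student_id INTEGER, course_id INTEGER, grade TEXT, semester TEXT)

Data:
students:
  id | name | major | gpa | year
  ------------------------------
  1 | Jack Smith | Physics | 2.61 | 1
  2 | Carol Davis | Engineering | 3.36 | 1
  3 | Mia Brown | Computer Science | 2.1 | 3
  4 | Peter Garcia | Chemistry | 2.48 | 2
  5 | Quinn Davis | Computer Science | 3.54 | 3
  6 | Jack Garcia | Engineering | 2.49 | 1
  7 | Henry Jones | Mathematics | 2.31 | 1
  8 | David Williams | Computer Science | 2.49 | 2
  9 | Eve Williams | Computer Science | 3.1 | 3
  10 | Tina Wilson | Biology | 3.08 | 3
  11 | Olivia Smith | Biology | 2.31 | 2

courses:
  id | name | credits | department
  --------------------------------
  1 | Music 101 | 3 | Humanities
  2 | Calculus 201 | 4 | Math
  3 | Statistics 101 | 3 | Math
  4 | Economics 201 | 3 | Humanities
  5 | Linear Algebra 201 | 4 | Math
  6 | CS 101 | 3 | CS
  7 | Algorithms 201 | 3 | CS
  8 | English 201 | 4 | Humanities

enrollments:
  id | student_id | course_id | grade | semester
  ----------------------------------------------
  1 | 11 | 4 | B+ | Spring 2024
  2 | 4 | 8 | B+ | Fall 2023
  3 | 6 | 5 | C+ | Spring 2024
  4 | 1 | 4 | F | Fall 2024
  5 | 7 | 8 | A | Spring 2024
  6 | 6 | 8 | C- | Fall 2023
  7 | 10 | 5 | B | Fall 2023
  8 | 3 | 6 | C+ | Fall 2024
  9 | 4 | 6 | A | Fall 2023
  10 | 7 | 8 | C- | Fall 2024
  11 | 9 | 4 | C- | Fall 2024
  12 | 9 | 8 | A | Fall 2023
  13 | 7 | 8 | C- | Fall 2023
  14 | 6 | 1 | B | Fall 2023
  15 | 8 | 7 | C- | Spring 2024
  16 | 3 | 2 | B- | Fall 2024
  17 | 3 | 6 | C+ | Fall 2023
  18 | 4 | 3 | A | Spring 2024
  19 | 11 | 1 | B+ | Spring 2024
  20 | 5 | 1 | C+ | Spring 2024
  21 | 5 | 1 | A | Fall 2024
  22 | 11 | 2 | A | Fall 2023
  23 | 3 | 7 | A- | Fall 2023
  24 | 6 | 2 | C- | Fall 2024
SELECT name, gpa FROM students ORDER BY gpa ASC LIMIT 2

Execution result:
name | gpa
Mia Brown | 2.10
Henry Jones | 2.31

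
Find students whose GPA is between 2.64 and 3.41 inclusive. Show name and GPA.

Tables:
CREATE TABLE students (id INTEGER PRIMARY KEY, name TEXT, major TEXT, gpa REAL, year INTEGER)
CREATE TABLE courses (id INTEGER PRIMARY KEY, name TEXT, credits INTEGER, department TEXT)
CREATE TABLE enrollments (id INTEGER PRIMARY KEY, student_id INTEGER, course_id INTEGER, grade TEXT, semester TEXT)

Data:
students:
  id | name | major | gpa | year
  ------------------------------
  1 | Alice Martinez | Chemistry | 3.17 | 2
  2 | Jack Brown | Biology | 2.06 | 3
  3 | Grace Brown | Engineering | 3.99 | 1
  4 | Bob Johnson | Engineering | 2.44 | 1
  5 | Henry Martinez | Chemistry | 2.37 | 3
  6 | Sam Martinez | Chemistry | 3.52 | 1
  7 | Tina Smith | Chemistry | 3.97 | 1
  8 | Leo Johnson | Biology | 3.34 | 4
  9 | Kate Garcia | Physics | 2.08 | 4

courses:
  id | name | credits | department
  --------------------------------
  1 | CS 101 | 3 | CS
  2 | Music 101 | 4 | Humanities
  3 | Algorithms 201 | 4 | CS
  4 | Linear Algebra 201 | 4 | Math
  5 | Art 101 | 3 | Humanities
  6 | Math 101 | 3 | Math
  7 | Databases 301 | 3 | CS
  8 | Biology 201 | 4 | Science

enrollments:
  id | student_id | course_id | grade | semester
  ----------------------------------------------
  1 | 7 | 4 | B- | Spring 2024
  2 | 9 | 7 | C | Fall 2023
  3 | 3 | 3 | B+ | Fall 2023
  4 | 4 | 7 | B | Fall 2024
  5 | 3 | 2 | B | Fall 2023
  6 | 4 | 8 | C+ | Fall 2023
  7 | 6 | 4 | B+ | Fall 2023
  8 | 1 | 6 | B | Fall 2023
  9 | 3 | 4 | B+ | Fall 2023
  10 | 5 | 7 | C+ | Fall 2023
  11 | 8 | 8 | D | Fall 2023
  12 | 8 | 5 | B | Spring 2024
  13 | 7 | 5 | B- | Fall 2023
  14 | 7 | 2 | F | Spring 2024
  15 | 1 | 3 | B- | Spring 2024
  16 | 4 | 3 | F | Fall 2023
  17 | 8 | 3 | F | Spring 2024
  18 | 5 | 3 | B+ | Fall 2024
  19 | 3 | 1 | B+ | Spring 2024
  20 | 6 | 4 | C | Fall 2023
SELECT name, gpa FROM students WHERE gpa BETWEEN 2.64 AND 3.41

Execution result:
name | gpa
Alice Martinez | 3.17
Leo Johnson | 3.34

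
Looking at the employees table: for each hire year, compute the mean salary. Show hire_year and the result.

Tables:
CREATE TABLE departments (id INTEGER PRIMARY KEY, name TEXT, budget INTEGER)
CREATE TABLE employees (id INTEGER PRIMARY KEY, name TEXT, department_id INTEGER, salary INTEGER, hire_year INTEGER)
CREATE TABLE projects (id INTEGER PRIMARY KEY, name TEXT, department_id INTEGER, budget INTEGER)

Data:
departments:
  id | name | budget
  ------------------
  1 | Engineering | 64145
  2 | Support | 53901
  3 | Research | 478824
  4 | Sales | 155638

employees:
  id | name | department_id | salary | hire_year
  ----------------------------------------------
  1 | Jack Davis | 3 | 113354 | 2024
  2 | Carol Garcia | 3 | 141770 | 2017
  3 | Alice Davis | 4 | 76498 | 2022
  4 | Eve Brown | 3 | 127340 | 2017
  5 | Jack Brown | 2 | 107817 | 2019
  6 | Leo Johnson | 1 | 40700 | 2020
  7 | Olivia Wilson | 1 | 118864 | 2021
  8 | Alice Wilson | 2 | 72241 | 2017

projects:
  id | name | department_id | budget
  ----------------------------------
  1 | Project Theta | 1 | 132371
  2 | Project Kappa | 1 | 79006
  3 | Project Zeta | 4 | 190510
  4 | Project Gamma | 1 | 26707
SELECT hire_year, AVG(salary) AS avg_salary FROM employees GROUP BY hire_year

Execution result:
hire_year | avg_salary
2017 | 113783.67
2019 | 107817.00
2020 | 40700.00
2021 | 118864.00
2022 | 76498.00
2024 | 113354.00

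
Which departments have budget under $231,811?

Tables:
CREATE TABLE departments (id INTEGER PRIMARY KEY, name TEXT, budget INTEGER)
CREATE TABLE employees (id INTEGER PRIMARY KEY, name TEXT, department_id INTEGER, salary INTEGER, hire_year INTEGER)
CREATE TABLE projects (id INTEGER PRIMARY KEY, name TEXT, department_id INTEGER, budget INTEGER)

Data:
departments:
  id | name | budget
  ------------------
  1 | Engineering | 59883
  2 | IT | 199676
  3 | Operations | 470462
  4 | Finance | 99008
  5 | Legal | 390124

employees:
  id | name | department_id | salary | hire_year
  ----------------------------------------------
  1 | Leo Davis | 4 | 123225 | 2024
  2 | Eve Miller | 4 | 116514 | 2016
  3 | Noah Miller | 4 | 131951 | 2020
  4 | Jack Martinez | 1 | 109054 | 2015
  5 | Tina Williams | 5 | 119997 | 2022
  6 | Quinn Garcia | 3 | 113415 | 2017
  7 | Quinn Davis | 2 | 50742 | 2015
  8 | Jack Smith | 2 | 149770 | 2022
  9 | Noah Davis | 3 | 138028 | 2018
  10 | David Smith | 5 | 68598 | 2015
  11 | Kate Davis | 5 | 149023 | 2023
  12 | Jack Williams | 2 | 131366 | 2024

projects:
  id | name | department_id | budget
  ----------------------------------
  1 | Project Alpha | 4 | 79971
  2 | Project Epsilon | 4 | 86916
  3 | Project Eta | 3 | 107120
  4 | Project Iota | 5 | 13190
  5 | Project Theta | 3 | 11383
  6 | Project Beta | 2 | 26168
SELECT name, budget FROM departments WHERE budget < 231811

Execution result:
name | budget
Engineering | 59883
IT | 199676
Finance | 99008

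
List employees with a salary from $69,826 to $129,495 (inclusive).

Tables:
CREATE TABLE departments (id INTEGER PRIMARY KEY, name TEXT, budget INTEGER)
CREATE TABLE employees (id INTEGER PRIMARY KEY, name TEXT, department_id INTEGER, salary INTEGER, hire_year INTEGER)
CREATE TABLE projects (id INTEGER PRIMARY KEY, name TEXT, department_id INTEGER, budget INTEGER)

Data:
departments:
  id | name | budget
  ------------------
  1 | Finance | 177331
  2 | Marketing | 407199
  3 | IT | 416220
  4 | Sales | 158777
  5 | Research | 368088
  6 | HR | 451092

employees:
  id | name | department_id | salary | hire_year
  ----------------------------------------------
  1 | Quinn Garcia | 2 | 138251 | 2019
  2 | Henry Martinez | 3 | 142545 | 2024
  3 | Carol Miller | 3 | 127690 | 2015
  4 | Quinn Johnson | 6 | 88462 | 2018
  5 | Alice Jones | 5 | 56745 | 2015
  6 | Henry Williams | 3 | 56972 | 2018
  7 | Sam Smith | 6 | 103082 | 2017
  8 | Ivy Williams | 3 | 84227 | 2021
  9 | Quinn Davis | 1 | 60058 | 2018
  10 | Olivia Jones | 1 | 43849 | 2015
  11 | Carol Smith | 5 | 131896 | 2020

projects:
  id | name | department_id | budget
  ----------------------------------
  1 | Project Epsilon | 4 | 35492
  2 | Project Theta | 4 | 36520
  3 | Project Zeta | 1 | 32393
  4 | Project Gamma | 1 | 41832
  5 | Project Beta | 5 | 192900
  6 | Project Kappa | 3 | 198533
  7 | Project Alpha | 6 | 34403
SELECT name, salary FROM employees WHERE salary BETWEEN 69826 AND 129495

Execution result:
name | salary
Carol Miller | 127690
Quinn Johnson | 88462
Sam Smith | 103082
Ivy Williams | 84227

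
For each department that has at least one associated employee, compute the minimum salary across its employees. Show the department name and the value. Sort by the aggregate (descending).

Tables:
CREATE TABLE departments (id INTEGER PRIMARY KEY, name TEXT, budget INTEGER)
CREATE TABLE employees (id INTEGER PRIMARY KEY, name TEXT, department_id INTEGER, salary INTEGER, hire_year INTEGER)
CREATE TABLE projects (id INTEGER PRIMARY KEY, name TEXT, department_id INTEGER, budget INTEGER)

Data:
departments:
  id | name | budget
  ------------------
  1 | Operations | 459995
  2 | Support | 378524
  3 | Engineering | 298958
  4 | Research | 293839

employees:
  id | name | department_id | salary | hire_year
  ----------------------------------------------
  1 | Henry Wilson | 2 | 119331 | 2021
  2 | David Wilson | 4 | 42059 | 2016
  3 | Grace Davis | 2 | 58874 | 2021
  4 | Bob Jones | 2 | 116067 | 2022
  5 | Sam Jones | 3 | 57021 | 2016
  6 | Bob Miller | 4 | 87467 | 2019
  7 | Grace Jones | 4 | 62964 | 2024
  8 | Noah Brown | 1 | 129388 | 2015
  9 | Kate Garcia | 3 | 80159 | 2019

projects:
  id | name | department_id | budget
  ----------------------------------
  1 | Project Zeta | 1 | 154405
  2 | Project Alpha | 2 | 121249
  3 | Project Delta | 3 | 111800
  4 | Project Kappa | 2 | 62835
SELECT p.name, MIN(c.salary) AS min_salary FROM employees c JOIN departments p ON c.department_id = p.id GROUP BY p.id, p.name ORDER BY min_salary DESC

Execution result:
name | min_salary
Operations | 129388
Support | 58874
Engineering | 57021
Research | 42059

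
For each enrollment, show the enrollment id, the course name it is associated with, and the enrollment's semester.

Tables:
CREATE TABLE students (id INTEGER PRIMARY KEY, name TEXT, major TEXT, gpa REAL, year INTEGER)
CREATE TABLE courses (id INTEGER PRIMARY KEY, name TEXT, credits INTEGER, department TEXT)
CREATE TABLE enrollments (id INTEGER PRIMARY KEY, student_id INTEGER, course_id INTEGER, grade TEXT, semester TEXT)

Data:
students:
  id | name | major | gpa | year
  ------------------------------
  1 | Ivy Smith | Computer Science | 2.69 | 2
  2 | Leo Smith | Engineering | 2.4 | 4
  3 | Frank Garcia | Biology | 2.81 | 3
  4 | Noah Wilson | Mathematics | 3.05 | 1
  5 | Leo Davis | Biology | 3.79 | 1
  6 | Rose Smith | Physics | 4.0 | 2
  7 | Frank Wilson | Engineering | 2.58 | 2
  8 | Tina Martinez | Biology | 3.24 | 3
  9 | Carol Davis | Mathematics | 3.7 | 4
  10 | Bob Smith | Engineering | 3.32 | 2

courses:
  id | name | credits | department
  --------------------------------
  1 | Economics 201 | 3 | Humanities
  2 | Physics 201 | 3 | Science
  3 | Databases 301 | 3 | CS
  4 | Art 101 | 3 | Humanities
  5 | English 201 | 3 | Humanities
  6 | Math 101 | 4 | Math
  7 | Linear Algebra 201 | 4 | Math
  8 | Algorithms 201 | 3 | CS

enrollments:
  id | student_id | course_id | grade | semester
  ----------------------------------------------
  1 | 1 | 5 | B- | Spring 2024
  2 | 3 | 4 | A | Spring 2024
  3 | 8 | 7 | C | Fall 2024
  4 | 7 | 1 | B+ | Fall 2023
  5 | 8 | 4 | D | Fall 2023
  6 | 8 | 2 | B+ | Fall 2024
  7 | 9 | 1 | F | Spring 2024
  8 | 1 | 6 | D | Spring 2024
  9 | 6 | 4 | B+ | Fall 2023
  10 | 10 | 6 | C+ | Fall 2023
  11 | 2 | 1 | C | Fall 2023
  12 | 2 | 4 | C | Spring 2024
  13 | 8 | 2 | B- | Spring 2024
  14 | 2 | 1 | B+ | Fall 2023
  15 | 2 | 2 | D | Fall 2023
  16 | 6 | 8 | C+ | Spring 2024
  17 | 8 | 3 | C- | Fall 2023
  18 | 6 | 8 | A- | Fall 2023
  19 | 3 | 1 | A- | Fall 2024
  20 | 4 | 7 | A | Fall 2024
SELECT c.id, p.name AS course, c.semester FROM enrollments c JOIN courses p ON c.course_id = p.id

Execution result:
id | course | semester
1 | English 201 | Spring 2024
2 | Art 101 | Spring 2024
3 | Linear Algebra 201 | Fall 2024
4 | Economics 201 | Fall 2023
5 | Art 101 | Fall 2023
6 | Physics 201 | Fall 2024
7 | Economics 201 | Spring 2024
8 | Math 101 | Spring 2024
9 | Art 101 | Fall 2023
10 | Math 101 | Fall 2023
11 | Economics 201 | Fall 2023
12 | Art 101 | Spring 2024
13 | Physics 201 | Spring 2024
14 | Economics 201 | Fall 2023
15 | Physics 201 | Fall 2023
16 | Algorithms 201 | Spring 2024
17 | Databases 301 | Fall 2023
18 | Algorithms 201 | Fall 2023
19 | Economics 201 | Fall 2024
20 | Linear Algebra 201 | Fall 2024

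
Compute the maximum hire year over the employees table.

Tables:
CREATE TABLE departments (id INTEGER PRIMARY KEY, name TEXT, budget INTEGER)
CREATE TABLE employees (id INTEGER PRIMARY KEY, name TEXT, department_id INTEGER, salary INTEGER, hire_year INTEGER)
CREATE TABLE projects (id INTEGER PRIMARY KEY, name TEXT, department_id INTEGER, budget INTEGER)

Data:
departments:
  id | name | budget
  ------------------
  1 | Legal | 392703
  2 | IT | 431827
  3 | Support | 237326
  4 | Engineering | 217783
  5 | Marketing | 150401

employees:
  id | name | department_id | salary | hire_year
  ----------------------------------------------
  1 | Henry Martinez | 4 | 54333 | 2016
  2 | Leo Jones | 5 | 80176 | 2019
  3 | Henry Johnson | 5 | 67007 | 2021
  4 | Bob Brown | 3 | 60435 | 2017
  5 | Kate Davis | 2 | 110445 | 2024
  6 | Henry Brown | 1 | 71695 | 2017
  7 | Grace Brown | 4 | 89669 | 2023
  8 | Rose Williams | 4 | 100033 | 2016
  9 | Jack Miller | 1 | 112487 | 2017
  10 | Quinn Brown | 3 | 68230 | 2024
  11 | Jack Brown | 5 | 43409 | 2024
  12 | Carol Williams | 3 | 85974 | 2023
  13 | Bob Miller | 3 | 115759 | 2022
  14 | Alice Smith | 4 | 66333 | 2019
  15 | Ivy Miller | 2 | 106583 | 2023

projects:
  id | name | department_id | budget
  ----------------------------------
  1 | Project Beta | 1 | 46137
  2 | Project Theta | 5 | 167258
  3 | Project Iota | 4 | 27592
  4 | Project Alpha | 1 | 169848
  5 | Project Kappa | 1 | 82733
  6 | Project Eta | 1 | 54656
SELECT MAX(hire_year) FROM employees

Execution result:
2024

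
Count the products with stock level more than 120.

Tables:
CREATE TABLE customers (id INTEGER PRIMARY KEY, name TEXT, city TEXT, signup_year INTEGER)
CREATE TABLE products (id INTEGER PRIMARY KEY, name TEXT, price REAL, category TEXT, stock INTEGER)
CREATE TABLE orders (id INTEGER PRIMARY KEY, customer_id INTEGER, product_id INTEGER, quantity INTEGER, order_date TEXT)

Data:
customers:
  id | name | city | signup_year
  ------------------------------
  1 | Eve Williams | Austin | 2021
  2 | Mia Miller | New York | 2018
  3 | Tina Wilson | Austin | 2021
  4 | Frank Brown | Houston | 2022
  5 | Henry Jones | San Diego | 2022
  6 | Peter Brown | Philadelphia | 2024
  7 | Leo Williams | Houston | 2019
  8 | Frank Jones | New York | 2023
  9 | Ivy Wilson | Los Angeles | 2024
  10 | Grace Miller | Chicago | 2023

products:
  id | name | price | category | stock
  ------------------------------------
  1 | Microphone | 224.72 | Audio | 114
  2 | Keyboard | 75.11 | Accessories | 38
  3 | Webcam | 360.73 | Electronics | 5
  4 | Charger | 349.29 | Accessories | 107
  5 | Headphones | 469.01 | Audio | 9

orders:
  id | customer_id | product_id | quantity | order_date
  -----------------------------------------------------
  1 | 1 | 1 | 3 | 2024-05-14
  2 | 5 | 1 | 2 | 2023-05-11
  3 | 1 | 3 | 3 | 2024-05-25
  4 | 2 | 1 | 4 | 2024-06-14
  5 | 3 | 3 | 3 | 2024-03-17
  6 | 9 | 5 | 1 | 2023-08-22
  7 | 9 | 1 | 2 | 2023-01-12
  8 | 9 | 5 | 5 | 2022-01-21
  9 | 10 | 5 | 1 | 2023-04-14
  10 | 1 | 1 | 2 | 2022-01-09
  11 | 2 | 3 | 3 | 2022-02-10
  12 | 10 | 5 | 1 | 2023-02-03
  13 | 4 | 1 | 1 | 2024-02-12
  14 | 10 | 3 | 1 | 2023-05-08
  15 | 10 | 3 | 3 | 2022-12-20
SELECT COUNT(*) FROM products WHERE stock > 120

Execution result:
0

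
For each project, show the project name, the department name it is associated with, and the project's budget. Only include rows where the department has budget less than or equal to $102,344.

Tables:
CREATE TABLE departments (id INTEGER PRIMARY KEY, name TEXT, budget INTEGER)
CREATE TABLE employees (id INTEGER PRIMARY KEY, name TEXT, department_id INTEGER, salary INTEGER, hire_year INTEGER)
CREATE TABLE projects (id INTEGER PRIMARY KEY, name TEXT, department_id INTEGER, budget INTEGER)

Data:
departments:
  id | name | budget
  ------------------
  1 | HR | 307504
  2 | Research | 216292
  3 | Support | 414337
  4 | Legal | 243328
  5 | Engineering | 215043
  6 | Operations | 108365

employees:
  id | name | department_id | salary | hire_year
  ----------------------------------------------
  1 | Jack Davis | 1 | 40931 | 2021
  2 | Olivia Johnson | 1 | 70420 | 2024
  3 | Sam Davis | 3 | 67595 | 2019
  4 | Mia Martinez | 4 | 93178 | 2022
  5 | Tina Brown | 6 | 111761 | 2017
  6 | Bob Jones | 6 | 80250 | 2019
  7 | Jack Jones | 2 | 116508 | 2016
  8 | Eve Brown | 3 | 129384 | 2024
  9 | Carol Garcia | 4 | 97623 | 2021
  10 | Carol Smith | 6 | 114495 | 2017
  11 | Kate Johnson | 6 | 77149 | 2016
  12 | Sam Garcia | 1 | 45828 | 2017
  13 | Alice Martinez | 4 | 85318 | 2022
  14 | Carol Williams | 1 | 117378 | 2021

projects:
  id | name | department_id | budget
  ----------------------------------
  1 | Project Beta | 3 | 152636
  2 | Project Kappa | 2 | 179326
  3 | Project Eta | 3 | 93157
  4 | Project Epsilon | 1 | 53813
SELECT c.name, p.name AS department, c.budget FROM projects c JOIN departments p ON c.department_id = p.id WHERE p.budget <= 102344

Execution result:
(no rows)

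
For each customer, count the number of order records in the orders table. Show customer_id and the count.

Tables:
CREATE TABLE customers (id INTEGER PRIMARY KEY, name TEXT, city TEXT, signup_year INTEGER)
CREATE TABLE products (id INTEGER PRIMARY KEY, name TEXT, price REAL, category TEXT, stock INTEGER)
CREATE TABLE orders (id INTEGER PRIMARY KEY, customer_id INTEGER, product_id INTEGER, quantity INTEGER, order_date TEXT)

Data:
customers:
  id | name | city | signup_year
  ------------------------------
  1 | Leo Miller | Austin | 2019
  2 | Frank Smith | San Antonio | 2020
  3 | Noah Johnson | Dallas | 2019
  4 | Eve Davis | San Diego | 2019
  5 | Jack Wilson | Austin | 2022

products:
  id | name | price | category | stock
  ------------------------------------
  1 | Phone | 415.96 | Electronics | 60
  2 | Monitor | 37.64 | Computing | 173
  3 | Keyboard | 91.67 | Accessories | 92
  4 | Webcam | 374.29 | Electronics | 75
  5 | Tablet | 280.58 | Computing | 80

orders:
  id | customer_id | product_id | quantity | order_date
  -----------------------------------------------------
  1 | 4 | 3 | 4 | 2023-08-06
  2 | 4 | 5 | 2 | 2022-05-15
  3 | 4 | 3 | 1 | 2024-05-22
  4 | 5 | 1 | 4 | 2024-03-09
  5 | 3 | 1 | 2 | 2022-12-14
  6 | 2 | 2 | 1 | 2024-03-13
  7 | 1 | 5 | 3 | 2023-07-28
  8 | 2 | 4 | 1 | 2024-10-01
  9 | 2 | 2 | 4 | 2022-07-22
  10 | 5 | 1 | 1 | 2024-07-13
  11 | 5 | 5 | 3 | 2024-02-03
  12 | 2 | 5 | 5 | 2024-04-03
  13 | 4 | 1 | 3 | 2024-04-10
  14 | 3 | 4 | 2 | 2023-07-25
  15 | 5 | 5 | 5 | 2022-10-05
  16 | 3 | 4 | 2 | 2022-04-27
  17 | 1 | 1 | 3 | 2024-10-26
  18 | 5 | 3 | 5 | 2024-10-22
SELECT customer_id, COUNT(*) AS order_count FROM orders GROUP BY customer_id

Execution result:
customer_id | order_count
1 | 2
2 | 4
3 | 3
4 | 4
5 | 5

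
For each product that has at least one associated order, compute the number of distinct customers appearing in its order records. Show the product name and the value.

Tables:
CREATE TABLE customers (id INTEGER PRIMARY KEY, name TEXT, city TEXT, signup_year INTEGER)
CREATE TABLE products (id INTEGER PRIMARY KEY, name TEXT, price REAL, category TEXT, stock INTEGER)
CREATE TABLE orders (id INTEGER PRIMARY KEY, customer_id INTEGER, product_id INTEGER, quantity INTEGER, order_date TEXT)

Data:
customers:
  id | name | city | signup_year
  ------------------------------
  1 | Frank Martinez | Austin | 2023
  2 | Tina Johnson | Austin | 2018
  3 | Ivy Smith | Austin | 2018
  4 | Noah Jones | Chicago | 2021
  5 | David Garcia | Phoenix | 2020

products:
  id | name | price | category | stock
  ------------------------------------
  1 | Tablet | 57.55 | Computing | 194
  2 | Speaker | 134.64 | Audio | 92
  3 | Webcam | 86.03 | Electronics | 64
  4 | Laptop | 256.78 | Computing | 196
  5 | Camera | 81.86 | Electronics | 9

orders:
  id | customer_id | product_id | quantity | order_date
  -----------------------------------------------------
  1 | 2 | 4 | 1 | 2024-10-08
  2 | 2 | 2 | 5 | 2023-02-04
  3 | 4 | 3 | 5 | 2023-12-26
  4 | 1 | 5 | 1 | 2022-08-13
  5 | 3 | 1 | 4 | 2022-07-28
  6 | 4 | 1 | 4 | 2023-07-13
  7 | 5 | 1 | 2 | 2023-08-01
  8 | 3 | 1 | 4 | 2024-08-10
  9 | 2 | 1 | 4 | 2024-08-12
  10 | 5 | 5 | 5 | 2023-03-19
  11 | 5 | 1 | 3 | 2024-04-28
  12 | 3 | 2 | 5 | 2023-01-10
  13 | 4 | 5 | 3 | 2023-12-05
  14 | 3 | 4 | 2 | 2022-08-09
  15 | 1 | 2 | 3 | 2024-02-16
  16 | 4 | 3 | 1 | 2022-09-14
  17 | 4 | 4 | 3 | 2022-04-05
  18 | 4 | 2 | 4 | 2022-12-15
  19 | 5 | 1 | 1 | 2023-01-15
SELECT p.name, COUNT(DISTINCT c.customer_id) AS distinct_customer_count FROM orders c JOIN products p ON c.product_id = p.id GROUP BY p.id, p.name

Execution result:
name | distinct_customer_count
Tablet | 4
Speaker | 4
Webcam | 1
Laptop | 3
Camera | 3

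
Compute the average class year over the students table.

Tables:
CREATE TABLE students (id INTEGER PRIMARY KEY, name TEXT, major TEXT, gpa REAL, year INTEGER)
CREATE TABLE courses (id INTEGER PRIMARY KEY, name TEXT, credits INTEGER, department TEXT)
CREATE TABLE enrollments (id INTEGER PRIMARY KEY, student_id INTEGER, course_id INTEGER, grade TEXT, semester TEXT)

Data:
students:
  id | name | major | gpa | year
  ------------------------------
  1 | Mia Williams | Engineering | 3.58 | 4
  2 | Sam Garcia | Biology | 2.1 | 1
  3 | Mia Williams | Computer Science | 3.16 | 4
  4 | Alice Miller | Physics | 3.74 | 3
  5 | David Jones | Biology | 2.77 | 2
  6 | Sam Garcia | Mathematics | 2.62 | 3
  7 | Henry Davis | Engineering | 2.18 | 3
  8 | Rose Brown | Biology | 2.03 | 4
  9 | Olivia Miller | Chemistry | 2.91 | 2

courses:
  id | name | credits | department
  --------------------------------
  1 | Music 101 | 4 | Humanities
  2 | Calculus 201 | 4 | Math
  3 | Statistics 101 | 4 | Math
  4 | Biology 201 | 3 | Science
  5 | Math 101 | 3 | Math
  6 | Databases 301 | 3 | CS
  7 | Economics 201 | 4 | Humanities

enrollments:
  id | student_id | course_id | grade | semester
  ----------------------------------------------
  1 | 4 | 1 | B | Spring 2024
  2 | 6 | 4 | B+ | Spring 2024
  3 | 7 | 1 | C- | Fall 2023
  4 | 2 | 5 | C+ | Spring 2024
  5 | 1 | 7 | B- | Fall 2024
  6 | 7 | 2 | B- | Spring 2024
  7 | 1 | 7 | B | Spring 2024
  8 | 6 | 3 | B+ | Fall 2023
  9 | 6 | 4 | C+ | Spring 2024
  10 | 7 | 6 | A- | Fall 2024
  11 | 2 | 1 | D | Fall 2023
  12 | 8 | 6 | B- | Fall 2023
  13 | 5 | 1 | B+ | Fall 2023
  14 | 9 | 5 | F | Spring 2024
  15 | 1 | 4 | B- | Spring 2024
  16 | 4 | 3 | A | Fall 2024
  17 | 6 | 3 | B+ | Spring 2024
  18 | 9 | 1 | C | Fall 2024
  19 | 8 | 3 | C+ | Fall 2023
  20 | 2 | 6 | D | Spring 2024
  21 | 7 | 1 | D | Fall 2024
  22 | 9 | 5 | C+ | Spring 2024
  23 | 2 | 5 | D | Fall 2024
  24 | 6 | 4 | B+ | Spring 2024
SELECT AVG(year) FROM students

Execution result:
2.89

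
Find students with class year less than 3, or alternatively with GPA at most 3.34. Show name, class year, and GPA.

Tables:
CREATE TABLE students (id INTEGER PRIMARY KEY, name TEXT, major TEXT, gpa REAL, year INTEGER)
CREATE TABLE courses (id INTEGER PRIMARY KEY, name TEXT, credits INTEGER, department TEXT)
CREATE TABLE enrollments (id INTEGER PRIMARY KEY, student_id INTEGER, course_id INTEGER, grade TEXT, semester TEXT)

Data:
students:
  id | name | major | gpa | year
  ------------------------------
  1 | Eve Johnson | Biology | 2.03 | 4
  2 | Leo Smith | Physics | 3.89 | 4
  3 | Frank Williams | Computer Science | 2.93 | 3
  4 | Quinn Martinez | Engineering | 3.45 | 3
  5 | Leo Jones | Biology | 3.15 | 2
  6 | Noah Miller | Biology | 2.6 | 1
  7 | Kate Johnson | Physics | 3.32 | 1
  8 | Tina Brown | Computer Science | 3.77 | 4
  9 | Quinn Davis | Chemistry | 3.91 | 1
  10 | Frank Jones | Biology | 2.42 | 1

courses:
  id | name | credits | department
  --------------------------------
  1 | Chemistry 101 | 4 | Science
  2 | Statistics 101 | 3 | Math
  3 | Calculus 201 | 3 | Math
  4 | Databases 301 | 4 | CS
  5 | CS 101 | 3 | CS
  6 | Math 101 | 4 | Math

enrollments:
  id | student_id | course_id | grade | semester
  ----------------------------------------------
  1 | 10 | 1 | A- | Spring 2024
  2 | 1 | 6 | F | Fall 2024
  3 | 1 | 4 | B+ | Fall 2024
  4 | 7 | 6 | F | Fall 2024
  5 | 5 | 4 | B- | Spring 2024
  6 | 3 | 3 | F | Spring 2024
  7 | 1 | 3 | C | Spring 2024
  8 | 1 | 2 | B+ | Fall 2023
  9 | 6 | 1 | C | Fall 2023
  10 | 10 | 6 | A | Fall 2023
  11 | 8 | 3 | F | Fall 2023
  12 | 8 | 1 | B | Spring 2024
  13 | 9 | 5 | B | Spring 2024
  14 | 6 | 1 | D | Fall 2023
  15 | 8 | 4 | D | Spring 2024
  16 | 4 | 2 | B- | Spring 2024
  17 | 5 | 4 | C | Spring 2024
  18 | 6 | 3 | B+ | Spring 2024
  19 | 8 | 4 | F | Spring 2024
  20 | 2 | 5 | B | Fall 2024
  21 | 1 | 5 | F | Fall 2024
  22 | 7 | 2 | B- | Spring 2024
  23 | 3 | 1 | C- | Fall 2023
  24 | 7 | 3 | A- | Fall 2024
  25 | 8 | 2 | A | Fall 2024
SELECT name, year, gpa FROM students WHERE year < 3 OR gpa <= 3.34

Execution result:
name | year | gpa
Eve Johnson | 4 | 2.03
Frank Williams | 3 | 2.93
Leo Jones | 2 | 3.15
Noah Miller | 1 | 2.60
Kate Johnson | 1 | 3.32
Quinn Davis | 1 | 3.91
Frank Jones | 1 | 2.42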